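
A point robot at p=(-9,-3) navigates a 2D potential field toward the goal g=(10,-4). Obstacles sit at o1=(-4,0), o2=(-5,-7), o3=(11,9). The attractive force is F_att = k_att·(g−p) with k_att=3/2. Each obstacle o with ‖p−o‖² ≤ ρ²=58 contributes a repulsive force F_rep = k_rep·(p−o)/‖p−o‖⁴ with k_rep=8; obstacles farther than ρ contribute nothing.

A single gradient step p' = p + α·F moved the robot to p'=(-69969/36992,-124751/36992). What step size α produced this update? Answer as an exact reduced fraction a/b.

α = 1/4

F_att = 3/2·(g−p) = 3/2·(19,-1) = (28.5000,-1.5000)
o1: d²=34 ≤ ρ²=58; F_rep = 8·(-5,-3)/34² = (-0.0346,-0.0208)
o2: d²=32 ≤ ρ²=58; F_rep = 8·(-4,4)/32² = (-0.0312,0.0312)
o3: d²=544 > ρ²=58 → inactive
F = F_att + ΣF_rep = (28.4341,-1.4895)
Δp = p'−p = (7.1085,-0.3724); α = Δx/Fx = (262959/36992) / (262959/9248) = 1/4
check: Δy/Fy = (-13775/36992) / (-13775/9248) = 1/4 ✓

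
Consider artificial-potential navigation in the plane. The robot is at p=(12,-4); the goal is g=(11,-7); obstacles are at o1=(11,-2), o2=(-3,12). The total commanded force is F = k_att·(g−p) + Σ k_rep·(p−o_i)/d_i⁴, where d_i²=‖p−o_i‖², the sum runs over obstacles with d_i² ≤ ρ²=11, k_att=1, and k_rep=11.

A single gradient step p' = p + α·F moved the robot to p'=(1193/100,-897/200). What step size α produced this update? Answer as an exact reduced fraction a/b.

F_att = 1·(g−p) = 1·(-1,-3) = (-1.0000,-3.0000)
o1: d²=5 ≤ ρ²=11; F_rep = 11·(1,-2)/5² = (0.4400,-0.8800)
o2: d²=481 > ρ²=11 → inactive
F = F_att + ΣF_rep = (-0.5600,-3.8800)
Δp = p'−p = (-0.0700,-0.4850); α = Δx/Fx = (-7/100) / (-14/25) = 1/8
check: Δy/Fy = (-97/200) / (-97/25) = 1/8 ✓

α = 1/8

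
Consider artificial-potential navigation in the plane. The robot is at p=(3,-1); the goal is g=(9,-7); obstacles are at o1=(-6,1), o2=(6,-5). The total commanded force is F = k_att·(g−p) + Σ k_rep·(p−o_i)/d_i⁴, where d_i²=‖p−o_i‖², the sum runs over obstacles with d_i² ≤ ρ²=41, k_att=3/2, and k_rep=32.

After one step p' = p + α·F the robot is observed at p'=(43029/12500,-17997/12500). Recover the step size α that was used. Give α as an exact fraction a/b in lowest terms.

F_att = 3/2·(g−p) = 3/2·(6,-6) = (9.0000,-9.0000)
o1: d²=85 > ρ²=41 → inactive
o2: d²=25 ≤ ρ²=41; F_rep = 32·(-3,4)/25² = (-0.1536,0.2048)
F = F_att + ΣF_rep = (8.8464,-8.7952)
Δp = p'−p = (0.4423,-0.4398); α = Δx/Fx = (5529/12500) / (5529/625) = 1/20
check: Δy/Fy = (-5497/12500) / (-5497/625) = 1/20 ✓

α = 1/20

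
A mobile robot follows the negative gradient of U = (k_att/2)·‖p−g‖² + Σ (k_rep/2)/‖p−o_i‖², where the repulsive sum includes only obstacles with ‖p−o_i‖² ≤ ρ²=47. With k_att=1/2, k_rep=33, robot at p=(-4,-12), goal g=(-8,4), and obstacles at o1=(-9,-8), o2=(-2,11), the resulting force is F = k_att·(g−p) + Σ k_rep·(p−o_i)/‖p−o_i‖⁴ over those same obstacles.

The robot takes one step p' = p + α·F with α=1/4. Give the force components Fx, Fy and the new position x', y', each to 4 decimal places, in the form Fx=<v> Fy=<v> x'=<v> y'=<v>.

Fx=-1.9018 Fy=7.9215 x'=-4.4755 y'=-10.0196

F_att = 1/2·(g−p) = 1/2·(-4,16) = (-2.0000,8.0000)
o1: d²=41 ≤ ρ²=47; F_rep = 33·(5,-4)/41² = (0.0982,-0.0785)
o2: d²=533 > ρ²=47 → inactive
F = F_att + ΣF_rep = (-1.9018,7.9215)
p' = p + 1/4·F = (-4.4755,-10.0196)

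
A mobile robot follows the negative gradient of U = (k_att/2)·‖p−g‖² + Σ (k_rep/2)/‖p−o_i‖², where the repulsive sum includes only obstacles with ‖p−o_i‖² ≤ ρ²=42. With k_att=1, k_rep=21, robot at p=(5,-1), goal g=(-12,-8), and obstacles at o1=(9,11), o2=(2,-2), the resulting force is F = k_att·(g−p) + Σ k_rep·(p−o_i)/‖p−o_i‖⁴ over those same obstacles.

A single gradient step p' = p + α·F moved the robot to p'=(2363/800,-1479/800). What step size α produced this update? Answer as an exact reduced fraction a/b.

α = 1/8

F_att = 1·(g−p) = 1·(-17,-7) = (-17.0000,-7.0000)
o1: d²=160 > ρ²=42 → inactive
o2: d²=10 ≤ ρ²=42; F_rep = 21·(3,1)/10² = (0.6300,0.2100)
F = F_att + ΣF_rep = (-16.3700,-6.7900)
Δp = p'−p = (-2.0463,-0.8488); α = Δx/Fx = (-1637/800) / (-1637/100) = 1/8
check: Δy/Fy = (-679/800) / (-679/100) = 1/8 ✓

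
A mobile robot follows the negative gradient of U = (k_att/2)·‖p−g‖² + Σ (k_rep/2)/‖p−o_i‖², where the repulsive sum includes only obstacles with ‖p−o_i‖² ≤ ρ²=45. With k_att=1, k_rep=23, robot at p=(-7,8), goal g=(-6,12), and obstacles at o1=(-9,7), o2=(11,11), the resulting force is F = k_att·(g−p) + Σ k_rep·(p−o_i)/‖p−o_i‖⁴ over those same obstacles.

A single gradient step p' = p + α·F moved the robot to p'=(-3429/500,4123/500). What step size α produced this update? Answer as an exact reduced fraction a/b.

F_att = 1·(g−p) = 1·(1,4) = (1.0000,4.0000)
o1: d²=5 ≤ ρ²=45; F_rep = 23·(2,1)/5² = (1.8400,0.9200)
o2: d²=333 > ρ²=45 → inactive
F = F_att + ΣF_rep = (2.8400,4.9200)
Δp = p'−p = (0.1420,0.2460); α = Δx/Fx = (71/500) / (71/25) = 1/20
check: Δy/Fy = (123/500) / (123/25) = 1/20 ✓

α = 1/20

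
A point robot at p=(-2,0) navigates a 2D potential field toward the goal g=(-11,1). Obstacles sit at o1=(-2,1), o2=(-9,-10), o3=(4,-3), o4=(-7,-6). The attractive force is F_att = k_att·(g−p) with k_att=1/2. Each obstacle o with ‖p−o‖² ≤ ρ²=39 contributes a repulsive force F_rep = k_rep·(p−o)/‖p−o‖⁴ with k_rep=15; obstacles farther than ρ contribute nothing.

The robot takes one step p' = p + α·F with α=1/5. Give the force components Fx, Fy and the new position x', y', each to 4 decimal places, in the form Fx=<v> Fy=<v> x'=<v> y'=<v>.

F_att = 1/2·(g−p) = 1/2·(-9,1) = (-4.5000,0.5000)
o1: d²=1 ≤ ρ²=39; F_rep = 15·(0,-1)/1² = (0.0000,-15.0000)
o2: d²=149 > ρ²=39 → inactive
o3: d²=45 > ρ²=39 → inactive
o4: d²=61 > ρ²=39 → inactive
F = F_att + ΣF_rep = (-4.5000,-14.5000)
p' = p + 1/5·F = (-2.9000,-2.9000)

Fx=-4.5000 Fy=-14.5000 x'=-2.9000 y'=-2.9000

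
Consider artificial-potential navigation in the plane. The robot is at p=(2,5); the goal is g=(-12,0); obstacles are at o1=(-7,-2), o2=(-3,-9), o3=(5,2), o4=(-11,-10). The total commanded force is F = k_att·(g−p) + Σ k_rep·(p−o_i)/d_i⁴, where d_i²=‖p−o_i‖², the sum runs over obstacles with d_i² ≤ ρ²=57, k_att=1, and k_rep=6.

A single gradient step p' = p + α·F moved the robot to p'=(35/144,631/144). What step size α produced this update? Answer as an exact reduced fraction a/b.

F_att = 1·(g−p) = 1·(-14,-5) = (-14.0000,-5.0000)
o1: d²=130 > ρ²=57 → inactive
o2: d²=221 > ρ²=57 → inactive
o3: d²=18 ≤ ρ²=57; F_rep = 6·(-3,3)/18² = (-0.0556,0.0556)
o4: d²=394 > ρ²=57 → inactive
F = F_att + ΣF_rep = (-14.0556,-4.9444)
Δp = p'−p = (-1.7569,-0.6181); α = Δx/Fx = (-253/144) / (-253/18) = 1/8
check: Δy/Fy = (-89/144) / (-89/18) = 1/8 ✓

α = 1/8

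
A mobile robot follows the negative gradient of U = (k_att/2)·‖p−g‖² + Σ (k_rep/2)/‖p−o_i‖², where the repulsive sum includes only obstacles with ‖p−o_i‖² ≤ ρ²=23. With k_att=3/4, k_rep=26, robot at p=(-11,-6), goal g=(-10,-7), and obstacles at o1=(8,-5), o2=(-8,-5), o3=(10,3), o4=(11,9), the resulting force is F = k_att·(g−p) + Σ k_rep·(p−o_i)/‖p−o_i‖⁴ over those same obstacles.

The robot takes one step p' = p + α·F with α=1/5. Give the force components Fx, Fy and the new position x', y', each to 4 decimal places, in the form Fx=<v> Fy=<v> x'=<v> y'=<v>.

F_att = 3/4·(g−p) = 3/4·(1,-1) = (0.7500,-0.7500)
o1: d²=362 > ρ²=23 → inactive
o2: d²=10 ≤ ρ²=23; F_rep = 26·(-3,-1)/10² = (-0.7800,-0.2600)
o3: d²=522 > ρ²=23 → inactive
o4: d²=709 > ρ²=23 → inactive
F = F_att + ΣF_rep = (-0.0300,-1.0100)
p' = p + 1/5·F = (-11.0060,-6.2020)

Fx=-0.0300 Fy=-1.0100 x'=-11.0060 y'=-6.2020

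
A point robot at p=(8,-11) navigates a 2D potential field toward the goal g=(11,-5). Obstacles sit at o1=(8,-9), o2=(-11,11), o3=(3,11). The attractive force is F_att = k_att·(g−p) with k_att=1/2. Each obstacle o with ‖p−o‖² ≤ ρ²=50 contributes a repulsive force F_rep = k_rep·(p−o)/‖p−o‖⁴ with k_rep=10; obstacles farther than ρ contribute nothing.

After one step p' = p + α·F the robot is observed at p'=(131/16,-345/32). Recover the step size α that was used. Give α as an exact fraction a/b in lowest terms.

F_att = 1/2·(g−p) = 1/2·(3,6) = (1.5000,3.0000)
o1: d²=4 ≤ ρ²=50; F_rep = 10·(0,-2)/4² = (0.0000,-1.2500)
o2: d²=845 > ρ²=50 → inactive
o3: d²=509 > ρ²=50 → inactive
F = F_att + ΣF_rep = (1.5000,1.7500)
Δp = p'−p = (0.1875,0.2188); α = Δx/Fx = (3/16) / (3/2) = 1/8
check: Δy/Fy = (7/32) / (7/4) = 1/8 ✓

α = 1/8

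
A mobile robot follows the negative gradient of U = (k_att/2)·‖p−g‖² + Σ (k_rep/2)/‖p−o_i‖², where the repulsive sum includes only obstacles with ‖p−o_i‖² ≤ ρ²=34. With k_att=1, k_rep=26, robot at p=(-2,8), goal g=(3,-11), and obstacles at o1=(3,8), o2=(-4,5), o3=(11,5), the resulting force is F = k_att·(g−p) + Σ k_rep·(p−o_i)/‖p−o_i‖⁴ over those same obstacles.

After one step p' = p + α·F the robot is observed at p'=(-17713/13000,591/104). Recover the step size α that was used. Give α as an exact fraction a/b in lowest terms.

F_att = 1·(g−p) = 1·(5,-19) = (5.0000,-19.0000)
o1: d²=25 ≤ ρ²=34; F_rep = 26·(-5,0)/25² = (-0.2080,0.0000)
o2: d²=13 ≤ ρ²=34; F_rep = 26·(2,3)/13² = (0.3077,0.4615)
o3: d²=178 > ρ²=34 → inactive
F = F_att + ΣF_rep = (5.0997,-18.5385)
Δp = p'−p = (0.6375,-2.3173); α = Δx/Fx = (8287/13000) / (8287/1625) = 1/8
check: Δy/Fy = (-241/104) / (-241/13) = 1/8 ✓

α = 1/8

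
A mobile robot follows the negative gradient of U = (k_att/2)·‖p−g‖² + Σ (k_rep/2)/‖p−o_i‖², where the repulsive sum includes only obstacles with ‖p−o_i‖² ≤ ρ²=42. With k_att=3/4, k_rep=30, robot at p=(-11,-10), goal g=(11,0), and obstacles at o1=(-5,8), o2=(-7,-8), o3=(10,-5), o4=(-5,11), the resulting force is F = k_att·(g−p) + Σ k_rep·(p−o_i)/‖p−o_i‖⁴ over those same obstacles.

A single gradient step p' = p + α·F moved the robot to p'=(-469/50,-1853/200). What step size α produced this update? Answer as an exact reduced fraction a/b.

α = 1/10

F_att = 3/4·(g−p) = 3/4·(22,10) = (16.5000,7.5000)
o1: d²=360 > ρ²=42 → inactive
o2: d²=20 ≤ ρ²=42; F_rep = 30·(-4,-2)/20² = (-0.3000,-0.1500)
o3: d²=466 > ρ²=42 → inactive
o4: d²=477 > ρ²=42 → inactive
F = F_att + ΣF_rep = (16.2000,7.3500)
Δp = p'−p = (1.6200,0.7350); α = Δx/Fx = (81/50) / (81/5) = 1/10
check: Δy/Fy = (147/200) / (147/20) = 1/10 ✓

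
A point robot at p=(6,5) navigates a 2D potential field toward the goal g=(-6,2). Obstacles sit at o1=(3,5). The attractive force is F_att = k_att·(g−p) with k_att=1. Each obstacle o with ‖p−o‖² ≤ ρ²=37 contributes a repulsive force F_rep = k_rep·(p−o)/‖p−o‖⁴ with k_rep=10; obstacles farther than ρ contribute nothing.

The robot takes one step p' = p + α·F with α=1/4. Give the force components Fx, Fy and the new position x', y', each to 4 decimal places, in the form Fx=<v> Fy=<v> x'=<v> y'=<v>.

F_att = 1·(g−p) = 1·(-12,-3) = (-12.0000,-3.0000)
o1: d²=9 ≤ ρ²=37; F_rep = 10·(3,0)/9² = (0.3704,0.0000)
F = F_att + ΣF_rep = (-11.6296,-3.0000)
p' = p + 1/4·F = (3.0926,4.2500)

Fx=-11.6296 Fy=-3.0000 x'=3.0926 y'=4.2500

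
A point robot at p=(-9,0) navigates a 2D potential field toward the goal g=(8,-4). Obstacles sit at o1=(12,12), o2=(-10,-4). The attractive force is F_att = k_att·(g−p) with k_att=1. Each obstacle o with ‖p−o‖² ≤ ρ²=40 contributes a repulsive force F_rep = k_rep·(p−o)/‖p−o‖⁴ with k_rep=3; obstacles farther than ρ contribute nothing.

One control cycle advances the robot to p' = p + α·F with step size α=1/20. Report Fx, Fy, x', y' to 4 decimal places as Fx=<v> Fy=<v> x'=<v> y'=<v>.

F_att = 1·(g−p) = 1·(17,-4) = (17.0000,-4.0000)
o1: d²=585 > ρ²=40 → inactive
o2: d²=17 ≤ ρ²=40; F_rep = 3·(1,4)/17² = (0.0104,0.0415)
F = F_att + ΣF_rep = (17.0104,-3.9585)
p' = p + 1/20·F = (-8.1495,-0.1979)

Fx=17.0104 Fy=-3.9585 x'=-8.1495 y'=-0.1979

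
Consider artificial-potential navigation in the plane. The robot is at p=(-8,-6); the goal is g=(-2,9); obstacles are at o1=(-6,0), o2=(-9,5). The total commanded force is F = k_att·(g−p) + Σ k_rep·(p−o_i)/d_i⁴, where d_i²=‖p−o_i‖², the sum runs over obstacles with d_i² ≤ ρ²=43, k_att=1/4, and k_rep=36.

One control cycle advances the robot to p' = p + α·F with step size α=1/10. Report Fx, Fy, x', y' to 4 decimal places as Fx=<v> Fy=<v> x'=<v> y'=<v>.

Fx=1.4550 Fy=3.6150 x'=-7.8545 y'=-5.6385

F_att = 1/4·(g−p) = 1/4·(6,15) = (1.5000,3.7500)
o1: d²=40 ≤ ρ²=43; F_rep = 36·(-2,-6)/40² = (-0.0450,-0.1350)
o2: d²=122 > ρ²=43 → inactive
F = F_att + ΣF_rep = (1.4550,3.6150)
p' = p + 1/10·F = (-7.8545,-5.6385)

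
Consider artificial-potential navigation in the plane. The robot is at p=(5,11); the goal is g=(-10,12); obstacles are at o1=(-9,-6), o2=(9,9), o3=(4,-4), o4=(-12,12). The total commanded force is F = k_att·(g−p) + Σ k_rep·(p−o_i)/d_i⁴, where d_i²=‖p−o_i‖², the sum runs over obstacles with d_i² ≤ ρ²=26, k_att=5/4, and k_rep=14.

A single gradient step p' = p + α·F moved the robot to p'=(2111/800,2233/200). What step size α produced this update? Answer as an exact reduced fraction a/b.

α = 1/8

F_att = 5/4·(g−p) = 5/4·(-15,1) = (-18.7500,1.2500)
o1: d²=485 > ρ²=26 → inactive
o2: d²=20 ≤ ρ²=26; F_rep = 14·(-4,2)/20² = (-0.1400,0.0700)
o3: d²=226 > ρ²=26 → inactive
o4: d²=290 > ρ²=26 → inactive
F = F_att + ΣF_rep = (-18.8900,1.3200)
Δp = p'−p = (-2.3613,0.1650); α = Δx/Fx = (-1889/800) / (-1889/100) = 1/8
check: Δy/Fy = (33/200) / (33/25) = 1/8 ✓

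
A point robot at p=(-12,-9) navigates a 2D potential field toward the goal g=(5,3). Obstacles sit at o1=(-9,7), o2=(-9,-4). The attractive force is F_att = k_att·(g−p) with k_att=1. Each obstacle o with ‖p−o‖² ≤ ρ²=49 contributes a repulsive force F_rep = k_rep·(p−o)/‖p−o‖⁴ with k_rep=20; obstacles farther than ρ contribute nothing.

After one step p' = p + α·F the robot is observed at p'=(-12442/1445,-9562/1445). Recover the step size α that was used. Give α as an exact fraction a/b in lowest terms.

F_att = 1·(g−p) = 1·(17,12) = (17.0000,12.0000)
o1: d²=265 > ρ²=49 → inactive
o2: d²=34 ≤ ρ²=49; F_rep = 20·(-3,-5)/34² = (-0.0519,-0.0865)
F = F_att + ΣF_rep = (16.9481,11.9135)
Δp = p'−p = (3.3896,2.3827); α = Δx/Fx = (4898/1445) / (4898/289) = 1/5
check: Δy/Fy = (3443/1445) / (3443/289) = 1/5 ✓

α = 1/5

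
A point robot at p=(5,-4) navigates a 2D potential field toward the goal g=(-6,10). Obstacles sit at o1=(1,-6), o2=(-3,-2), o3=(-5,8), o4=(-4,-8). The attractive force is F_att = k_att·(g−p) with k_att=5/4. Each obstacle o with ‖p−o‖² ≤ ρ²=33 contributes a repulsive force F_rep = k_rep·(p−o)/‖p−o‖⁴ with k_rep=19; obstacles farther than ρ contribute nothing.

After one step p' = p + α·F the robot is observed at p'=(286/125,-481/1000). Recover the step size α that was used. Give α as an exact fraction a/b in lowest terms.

α = 1/5

F_att = 5/4·(g−p) = 5/4·(-11,14) = (-13.7500,17.5000)
o1: d²=20 ≤ ρ²=33; F_rep = 19·(4,2)/20² = (0.1900,0.0950)
o2: d²=68 > ρ²=33 → inactive
o3: d²=244 > ρ²=33 → inactive
o4: d²=97 > ρ²=33 → inactive
F = F_att + ΣF_rep = (-13.5600,17.5950)
Δp = p'−p = (-2.7120,3.5190); α = Δx/Fx = (-339/125) / (-339/25) = 1/5
check: Δy/Fy = (3519/1000) / (3519/200) = 1/5 ✓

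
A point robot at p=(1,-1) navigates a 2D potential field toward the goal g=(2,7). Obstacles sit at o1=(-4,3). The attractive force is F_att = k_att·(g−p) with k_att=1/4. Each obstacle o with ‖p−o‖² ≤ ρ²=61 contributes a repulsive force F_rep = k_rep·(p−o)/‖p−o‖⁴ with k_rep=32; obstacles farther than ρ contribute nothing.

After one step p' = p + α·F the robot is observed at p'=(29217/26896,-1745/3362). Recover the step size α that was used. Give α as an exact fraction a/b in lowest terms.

F_att = 1/4·(g−p) = 1/4·(1,8) = (0.2500,2.0000)
o1: d²=41 ≤ ρ²=61; F_rep = 32·(5,-4)/41² = (0.0952,-0.0761)
F = F_att + ΣF_rep = (0.3452,1.9239)
Δp = p'−p = (0.0863,0.4810); α = Δx/Fx = (2321/26896) / (2321/6724) = 1/4
check: Δy/Fy = (1617/3362) / (3234/1681) = 1/4 ✓

α = 1/4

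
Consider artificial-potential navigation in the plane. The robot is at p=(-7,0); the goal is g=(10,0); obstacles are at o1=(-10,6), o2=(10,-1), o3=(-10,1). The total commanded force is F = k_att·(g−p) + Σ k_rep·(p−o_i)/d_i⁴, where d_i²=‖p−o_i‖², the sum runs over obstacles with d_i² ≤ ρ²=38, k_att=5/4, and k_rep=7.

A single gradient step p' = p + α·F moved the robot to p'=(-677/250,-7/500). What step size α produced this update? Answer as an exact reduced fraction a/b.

α = 1/5

F_att = 5/4·(g−p) = 5/4·(17,0) = (21.2500,0.0000)
o1: d²=45 > ρ²=38 → inactive
o2: d²=290 > ρ²=38 → inactive
o3: d²=10 ≤ ρ²=38; F_rep = 7·(3,-1)/10² = (0.2100,-0.0700)
F = F_att + ΣF_rep = (21.4600,-0.0700)
Δp = p'−p = (4.2920,-0.0140); α = Δx/Fx = (1073/250) / (1073/50) = 1/5
check: Δy/Fy = (-7/500) / (-7/100) = 1/5 ✓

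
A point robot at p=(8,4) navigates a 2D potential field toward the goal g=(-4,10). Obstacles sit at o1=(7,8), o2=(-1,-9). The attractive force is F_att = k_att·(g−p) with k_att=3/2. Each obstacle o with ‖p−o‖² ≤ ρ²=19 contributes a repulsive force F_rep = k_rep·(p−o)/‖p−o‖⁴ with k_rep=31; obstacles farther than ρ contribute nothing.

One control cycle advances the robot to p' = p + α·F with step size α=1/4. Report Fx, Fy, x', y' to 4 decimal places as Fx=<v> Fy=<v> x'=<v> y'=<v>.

Fx=-17.8927 Fy=8.5709 x'=3.5268 y'=6.1427

F_att = 3/2·(g−p) = 3/2·(-12,6) = (-18.0000,9.0000)
o1: d²=17 ≤ ρ²=19; F_rep = 31·(1,-4)/17² = (0.1073,-0.4291)
o2: d²=250 > ρ²=19 → inactive
F = F_att + ΣF_rep = (-17.8927,8.5709)
p' = p + 1/4·F = (3.5268,6.1427)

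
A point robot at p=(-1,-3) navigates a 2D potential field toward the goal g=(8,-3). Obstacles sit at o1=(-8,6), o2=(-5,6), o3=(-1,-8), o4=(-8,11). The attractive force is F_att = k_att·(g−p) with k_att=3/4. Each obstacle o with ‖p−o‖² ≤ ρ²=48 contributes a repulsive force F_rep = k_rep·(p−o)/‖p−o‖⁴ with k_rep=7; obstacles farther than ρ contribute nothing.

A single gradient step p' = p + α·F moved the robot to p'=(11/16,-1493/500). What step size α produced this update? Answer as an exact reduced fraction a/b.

α = 1/4

F_att = 3/4·(g−p) = 3/4·(9,0) = (6.7500,0.0000)
o1: d²=130 > ρ²=48 → inactive
o2: d²=97 > ρ²=48 → inactive
o3: d²=25 ≤ ρ²=48; F_rep = 7·(0,5)/25² = (0.0000,0.0560)
o4: d²=245 > ρ²=48 → inactive
F = F_att + ΣF_rep = (6.7500,0.0560)
Δp = p'−p = (1.6875,0.0140); α = Δx/Fx = (27/16) / (27/4) = 1/4
check: Δy/Fy = (7/500) / (7/125) = 1/4 ✓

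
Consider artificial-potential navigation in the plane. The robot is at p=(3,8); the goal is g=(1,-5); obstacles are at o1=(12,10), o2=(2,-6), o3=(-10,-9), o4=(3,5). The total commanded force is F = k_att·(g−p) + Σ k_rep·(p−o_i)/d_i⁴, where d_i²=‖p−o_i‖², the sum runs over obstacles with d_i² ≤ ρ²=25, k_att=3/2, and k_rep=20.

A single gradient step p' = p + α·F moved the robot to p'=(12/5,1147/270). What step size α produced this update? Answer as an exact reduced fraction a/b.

F_att = 3/2·(g−p) = 3/2·(-2,-13) = (-3.0000,-19.5000)
o1: d²=85 > ρ²=25 → inactive
o2: d²=197 > ρ²=25 → inactive
o3: d²=458 > ρ²=25 → inactive
o4: d²=9 ≤ ρ²=25; F_rep = 20·(0,3)/9² = (0.0000,0.7407)
F = F_att + ΣF_rep = (-3.0000,-18.7593)
Δp = p'−p = (-0.6000,-3.7519); α = Δx/Fx = (-3/5) / (-3) = 1/5
check: Δy/Fy = (-1013/270) / (-1013/54) = 1/5 ✓

α = 1/5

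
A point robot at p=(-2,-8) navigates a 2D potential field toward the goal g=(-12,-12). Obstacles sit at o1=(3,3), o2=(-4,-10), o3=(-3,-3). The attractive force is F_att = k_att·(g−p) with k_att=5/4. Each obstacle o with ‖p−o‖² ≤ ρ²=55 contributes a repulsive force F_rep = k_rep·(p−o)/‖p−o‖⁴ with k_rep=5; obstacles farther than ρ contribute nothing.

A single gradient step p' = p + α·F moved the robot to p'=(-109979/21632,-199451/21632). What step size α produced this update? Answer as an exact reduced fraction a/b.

α = 1/4

F_att = 5/4·(g−p) = 5/4·(-10,-4) = (-12.5000,-5.0000)
o1: d²=146 > ρ²=55 → inactive
o2: d²=8 ≤ ρ²=55; F_rep = 5·(2,2)/8² = (0.1562,0.1562)
o3: d²=26 ≤ ρ²=55; F_rep = 5·(1,-5)/26² = (0.0074,-0.0370)
F = F_att + ΣF_rep = (-12.3364,-4.8807)
Δp = p'−p = (-3.0841,-1.2202); α = Δx/Fx = (-66715/21632) / (-66715/5408) = 1/4
check: Δy/Fy = (-26395/21632) / (-26395/5408) = 1/4 ✓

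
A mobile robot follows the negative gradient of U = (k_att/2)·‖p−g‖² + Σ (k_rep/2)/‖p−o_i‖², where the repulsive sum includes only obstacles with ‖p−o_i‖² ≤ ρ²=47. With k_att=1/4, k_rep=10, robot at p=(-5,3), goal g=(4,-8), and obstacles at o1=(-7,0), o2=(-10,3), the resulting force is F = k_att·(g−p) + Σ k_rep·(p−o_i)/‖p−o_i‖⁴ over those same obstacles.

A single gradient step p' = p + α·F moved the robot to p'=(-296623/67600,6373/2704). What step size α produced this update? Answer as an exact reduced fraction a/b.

F_att = 1/4·(g−p) = 1/4·(9,-11) = (2.2500,-2.7500)
o1: d²=13 ≤ ρ²=47; F_rep = 10·(2,3)/13² = (0.1183,0.1775)
o2: d²=25 ≤ ρ²=47; F_rep = 10·(5,0)/25² = (0.0800,0.0000)
F = F_att + ΣF_rep = (2.4483,-2.5725)
Δp = p'−p = (0.6121,-0.6431); α = Δx/Fx = (41377/67600) / (41377/16900) = 1/4
check: Δy/Fy = (-1739/2704) / (-1739/676) = 1/4 ✓

α = 1/4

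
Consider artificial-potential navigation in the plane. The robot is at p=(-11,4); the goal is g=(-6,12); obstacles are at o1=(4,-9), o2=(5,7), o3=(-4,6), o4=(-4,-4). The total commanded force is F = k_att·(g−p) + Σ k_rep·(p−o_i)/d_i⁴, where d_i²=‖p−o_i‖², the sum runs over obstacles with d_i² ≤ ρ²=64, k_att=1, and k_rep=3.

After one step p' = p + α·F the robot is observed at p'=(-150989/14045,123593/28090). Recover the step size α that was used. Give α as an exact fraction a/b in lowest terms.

α = 1/20

F_att = 1·(g−p) = 1·(5,8) = (5.0000,8.0000)
o1: d²=394 > ρ²=64 → inactive
o2: d²=265 > ρ²=64 → inactive
o3: d²=53 ≤ ρ²=64; F_rep = 3·(-7,-2)/53² = (-0.0075,-0.0021)
o4: d²=113 > ρ²=64 → inactive
F = F_att + ΣF_rep = (4.9925,7.9979)
Δp = p'−p = (0.2496,0.3999); α = Δx/Fx = (3506/14045) / (14024/2809) = 1/20
check: Δy/Fy = (11233/28090) / (22466/2809) = 1/20 ✓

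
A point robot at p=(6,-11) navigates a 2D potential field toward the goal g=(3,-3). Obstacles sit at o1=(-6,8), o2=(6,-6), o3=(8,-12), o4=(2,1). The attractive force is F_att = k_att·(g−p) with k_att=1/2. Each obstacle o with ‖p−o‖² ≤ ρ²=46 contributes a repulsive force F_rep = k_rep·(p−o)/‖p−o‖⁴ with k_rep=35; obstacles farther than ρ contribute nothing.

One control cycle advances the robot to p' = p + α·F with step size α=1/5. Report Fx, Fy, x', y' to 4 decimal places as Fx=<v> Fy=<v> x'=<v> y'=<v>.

Fx=-4.3000 Fy=5.1200 x'=5.1400 y'=-9.9760

F_att = 1/2·(g−p) = 1/2·(-3,8) = (-1.5000,4.0000)
o1: d²=505 > ρ²=46 → inactive
o2: d²=25 ≤ ρ²=46; F_rep = 35·(0,-5)/25² = (0.0000,-0.2800)
o3: d²=5 ≤ ρ²=46; F_rep = 35·(-2,1)/5² = (-2.8000,1.4000)
o4: d²=160 > ρ²=46 → inactive
F = F_att + ΣF_rep = (-4.3000,5.1200)
p' = p + 1/5·F = (5.1400,-9.9760)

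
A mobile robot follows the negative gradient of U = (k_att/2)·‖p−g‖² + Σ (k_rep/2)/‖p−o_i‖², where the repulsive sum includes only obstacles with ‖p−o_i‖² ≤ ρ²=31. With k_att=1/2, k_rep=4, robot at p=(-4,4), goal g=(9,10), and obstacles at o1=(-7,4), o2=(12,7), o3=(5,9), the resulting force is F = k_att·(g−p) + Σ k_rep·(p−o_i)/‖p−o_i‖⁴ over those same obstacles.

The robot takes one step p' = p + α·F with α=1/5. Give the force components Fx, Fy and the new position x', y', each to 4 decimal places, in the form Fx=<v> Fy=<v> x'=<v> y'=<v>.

F_att = 1/2·(g−p) = 1/2·(13,6) = (6.5000,3.0000)
o1: d²=9 ≤ ρ²=31; F_rep = 4·(3,0)/9² = (0.1481,0.0000)
o2: d²=265 > ρ²=31 → inactive
o3: d²=106 > ρ²=31 → inactive
F = F_att + ΣF_rep = (6.6481,3.0000)
p' = p + 1/5·F = (-2.6704,4.6000)

Fx=6.6481 Fy=3.0000 x'=-2.6704 y'=4.6000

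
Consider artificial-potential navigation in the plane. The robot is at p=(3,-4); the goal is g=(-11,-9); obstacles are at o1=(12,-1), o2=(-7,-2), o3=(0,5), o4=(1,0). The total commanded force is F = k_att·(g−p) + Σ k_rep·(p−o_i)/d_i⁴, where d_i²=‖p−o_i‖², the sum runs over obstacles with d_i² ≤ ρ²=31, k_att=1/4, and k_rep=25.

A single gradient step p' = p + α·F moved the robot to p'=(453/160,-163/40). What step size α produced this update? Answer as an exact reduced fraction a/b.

α = 1/20

F_att = 1/4·(g−p) = 1/4·(-14,-5) = (-3.5000,-1.2500)
o1: d²=90 > ρ²=31 → inactive
o2: d²=104 > ρ²=31 → inactive
o3: d²=90 > ρ²=31 → inactive
o4: d²=20 ≤ ρ²=31; F_rep = 25·(2,-4)/20² = (0.1250,-0.2500)
F = F_att + ΣF_rep = (-3.3750,-1.5000)
Δp = p'−p = (-0.1688,-0.0750); α = Δx/Fx = (-27/160) / (-27/8) = 1/20
check: Δy/Fy = (-3/40) / (-3/2) = 1/20 ✓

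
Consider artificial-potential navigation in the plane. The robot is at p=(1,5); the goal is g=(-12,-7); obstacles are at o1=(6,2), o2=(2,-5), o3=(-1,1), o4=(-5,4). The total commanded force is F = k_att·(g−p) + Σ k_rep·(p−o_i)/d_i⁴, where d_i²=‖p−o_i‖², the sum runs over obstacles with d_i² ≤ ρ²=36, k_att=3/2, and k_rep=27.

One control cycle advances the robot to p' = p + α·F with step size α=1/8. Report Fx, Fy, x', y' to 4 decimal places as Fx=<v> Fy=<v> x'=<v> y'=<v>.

F_att = 3/2·(g−p) = 3/2·(-13,-12) = (-19.5000,-18.0000)
o1: d²=34 ≤ ρ²=36; F_rep = 27·(-5,3)/34² = (-0.1168,0.0701)
o2: d²=101 > ρ²=36 → inactive
o3: d²=20 ≤ ρ²=36; F_rep = 27·(2,4)/20² = (0.1350,0.2700)
o4: d²=37 > ρ²=36 → inactive
F = F_att + ΣF_rep = (-19.4818,-17.6599)
p' = p + 1/8·F = (-1.4352,2.7925)

Fx=-19.4818 Fy=-17.6599 x'=-1.4352 y'=2.7925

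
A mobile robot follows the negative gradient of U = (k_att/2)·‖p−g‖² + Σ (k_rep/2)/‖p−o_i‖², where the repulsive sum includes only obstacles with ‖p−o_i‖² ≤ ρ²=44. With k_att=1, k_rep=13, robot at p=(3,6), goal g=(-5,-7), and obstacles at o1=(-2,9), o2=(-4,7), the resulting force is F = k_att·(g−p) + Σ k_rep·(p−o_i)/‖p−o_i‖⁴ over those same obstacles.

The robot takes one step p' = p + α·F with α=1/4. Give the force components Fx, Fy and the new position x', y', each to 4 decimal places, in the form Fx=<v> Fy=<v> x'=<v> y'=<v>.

Fx=-7.9438 Fy=-13.0337 x'=1.0141 y'=2.7416

F_att = 1·(g−p) = 1·(-8,-13) = (-8.0000,-13.0000)
o1: d²=34 ≤ ρ²=44; F_rep = 13·(5,-3)/34² = (0.0562,-0.0337)
o2: d²=50 > ρ²=44 → inactive
F = F_att + ΣF_rep = (-7.9438,-13.0337)
p' = p + 1/4·F = (1.0141,2.7416)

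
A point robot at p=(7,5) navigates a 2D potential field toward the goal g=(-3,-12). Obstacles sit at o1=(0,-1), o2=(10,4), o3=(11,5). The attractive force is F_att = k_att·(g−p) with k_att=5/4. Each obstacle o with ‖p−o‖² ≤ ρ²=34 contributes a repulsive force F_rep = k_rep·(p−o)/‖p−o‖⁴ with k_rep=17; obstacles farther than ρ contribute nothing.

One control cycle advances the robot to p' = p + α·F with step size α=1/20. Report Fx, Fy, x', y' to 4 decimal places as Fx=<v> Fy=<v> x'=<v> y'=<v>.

F_att = 5/4·(g−p) = 5/4·(-10,-17) = (-12.5000,-21.2500)
o1: d²=85 > ρ²=34 → inactive
o2: d²=10 ≤ ρ²=34; F_rep = 17·(-3,1)/10² = (-0.5100,0.1700)
o3: d²=16 ≤ ρ²=34; F_rep = 17·(-4,0)/16² = (-0.2656,0.0000)
F = F_att + ΣF_rep = (-13.2756,-21.0800)
p' = p + 1/20·F = (6.3362,3.9460)

Fx=-13.2756 Fy=-21.0800 x'=6.3362 y'=3.9460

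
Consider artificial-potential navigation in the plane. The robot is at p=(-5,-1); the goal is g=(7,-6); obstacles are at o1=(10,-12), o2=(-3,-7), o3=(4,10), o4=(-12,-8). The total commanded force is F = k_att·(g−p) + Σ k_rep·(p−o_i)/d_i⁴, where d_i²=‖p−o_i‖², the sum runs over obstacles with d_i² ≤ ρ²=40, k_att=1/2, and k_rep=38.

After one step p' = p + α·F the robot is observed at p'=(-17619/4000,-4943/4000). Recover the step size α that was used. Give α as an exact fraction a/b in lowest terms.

F_att = 1/2·(g−p) = 1/2·(12,-5) = (6.0000,-2.5000)
o1: d²=346 > ρ²=40 → inactive
o2: d²=40 ≤ ρ²=40; F_rep = 38·(-2,6)/40² = (-0.0475,0.1425)
o3: d²=202 > ρ²=40 → inactive
o4: d²=98 > ρ²=40 → inactive
F = F_att + ΣF_rep = (5.9525,-2.3575)
Δp = p'−p = (0.5952,-0.2357); α = Δx/Fx = (2381/4000) / (2381/400) = 1/10
check: Δy/Fy = (-943/4000) / (-943/400) = 1/10 ✓

α = 1/10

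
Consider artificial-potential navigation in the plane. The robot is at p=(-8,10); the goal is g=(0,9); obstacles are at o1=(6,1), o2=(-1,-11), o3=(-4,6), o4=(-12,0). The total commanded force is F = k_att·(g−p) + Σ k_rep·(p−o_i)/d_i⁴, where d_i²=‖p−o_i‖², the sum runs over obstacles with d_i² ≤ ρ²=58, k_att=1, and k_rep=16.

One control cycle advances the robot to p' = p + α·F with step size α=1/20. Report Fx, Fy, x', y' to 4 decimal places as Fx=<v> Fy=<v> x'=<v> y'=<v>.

Fx=7.9375 Fy=-0.9375 x'=-7.6031 y'=9.9531

F_att = 1·(g−p) = 1·(8,-1) = (8.0000,-1.0000)
o1: d²=277 > ρ²=58 → inactive
o2: d²=490 > ρ²=58 → inactive
o3: d²=32 ≤ ρ²=58; F_rep = 16·(-4,4)/32² = (-0.0625,0.0625)
o4: d²=116 > ρ²=58 → inactive
F = F_att + ΣF_rep = (7.9375,-0.9375)
p' = p + 1/20·F = (-7.6031,9.9531)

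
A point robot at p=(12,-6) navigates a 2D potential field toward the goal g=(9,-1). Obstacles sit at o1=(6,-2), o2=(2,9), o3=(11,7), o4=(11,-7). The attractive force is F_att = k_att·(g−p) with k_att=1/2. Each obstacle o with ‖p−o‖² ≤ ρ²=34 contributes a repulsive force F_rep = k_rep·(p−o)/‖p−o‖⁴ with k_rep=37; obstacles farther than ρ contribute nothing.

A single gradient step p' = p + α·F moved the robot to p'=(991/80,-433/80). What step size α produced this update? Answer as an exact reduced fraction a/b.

F_att = 1/2·(g−p) = 1/2·(-3,5) = (-1.5000,2.5000)
o1: d²=52 > ρ²=34 → inactive
o2: d²=325 > ρ²=34 → inactive
o3: d²=170 > ρ²=34 → inactive
o4: d²=2 ≤ ρ²=34; F_rep = 37·(1,1)/2² = (9.2500,9.2500)
F = F_att + ΣF_rep = (7.7500,11.7500)
Δp = p'−p = (0.3875,0.5875); α = Δx/Fx = (31/80) / (31/4) = 1/20
check: Δy/Fy = (47/80) / (47/4) = 1/20 ✓

α = 1/20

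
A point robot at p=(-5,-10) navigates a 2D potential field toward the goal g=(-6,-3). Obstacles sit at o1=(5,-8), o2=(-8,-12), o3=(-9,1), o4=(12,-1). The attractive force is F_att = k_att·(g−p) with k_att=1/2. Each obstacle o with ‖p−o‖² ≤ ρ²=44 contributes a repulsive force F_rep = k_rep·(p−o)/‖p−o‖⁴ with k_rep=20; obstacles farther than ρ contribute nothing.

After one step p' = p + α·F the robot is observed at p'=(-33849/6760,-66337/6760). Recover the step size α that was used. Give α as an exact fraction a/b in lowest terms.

F_att = 1/2·(g−p) = 1/2·(-1,7) = (-0.5000,3.5000)
o1: d²=104 > ρ²=44 → inactive
o2: d²=13 ≤ ρ²=44; F_rep = 20·(3,2)/13² = (0.3550,0.2367)
o3: d²=137 > ρ²=44 → inactive
o4: d²=370 > ρ²=44 → inactive
F = F_att + ΣF_rep = (-0.1450,3.7367)
Δp = p'−p = (-0.0072,0.1868); α = Δx/Fx = (-49/6760) / (-49/338) = 1/20
check: Δy/Fy = (1263/6760) / (1263/338) = 1/20 ✓

α = 1/20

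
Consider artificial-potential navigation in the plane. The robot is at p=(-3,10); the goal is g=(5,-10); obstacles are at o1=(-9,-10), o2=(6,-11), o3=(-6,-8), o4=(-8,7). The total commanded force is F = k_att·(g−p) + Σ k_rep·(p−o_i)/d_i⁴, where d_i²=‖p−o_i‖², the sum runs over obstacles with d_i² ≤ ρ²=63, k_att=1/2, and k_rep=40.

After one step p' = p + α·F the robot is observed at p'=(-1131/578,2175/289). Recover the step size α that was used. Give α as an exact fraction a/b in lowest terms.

α = 1/4

F_att = 1/2·(g−p) = 1/2·(8,-20) = (4.0000,-10.0000)
o1: d²=436 > ρ²=63 → inactive
o2: d²=522 > ρ²=63 → inactive
o3: d²=333 > ρ²=63 → inactive
o4: d²=34 ≤ ρ²=63; F_rep = 40·(5,3)/34² = (0.1730,0.1038)
F = F_att + ΣF_rep = (4.1730,-9.8962)
Δp = p'−p = (1.0433,-2.4740); α = Δx/Fx = (603/578) / (1206/289) = 1/4
check: Δy/Fy = (-715/289) / (-2860/289) = 1/4 ✓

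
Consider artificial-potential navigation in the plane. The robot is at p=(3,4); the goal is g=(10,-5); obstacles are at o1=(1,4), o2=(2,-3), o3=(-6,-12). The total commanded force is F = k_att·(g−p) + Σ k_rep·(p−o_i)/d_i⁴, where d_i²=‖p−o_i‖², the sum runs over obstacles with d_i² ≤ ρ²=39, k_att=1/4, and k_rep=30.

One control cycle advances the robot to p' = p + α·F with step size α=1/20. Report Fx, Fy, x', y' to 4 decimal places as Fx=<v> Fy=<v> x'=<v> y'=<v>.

F_att = 1/4·(g−p) = 1/4·(7,-9) = (1.7500,-2.2500)
o1: d²=4 ≤ ρ²=39; F_rep = 30·(2,0)/4² = (3.7500,0.0000)
o2: d²=50 > ρ²=39 → inactive
o3: d²=337 > ρ²=39 → inactive
F = F_att + ΣF_rep = (5.5000,-2.2500)
p' = p + 1/20·F = (3.2750,3.8875)

Fx=5.5000 Fy=-2.2500 x'=3.2750 y'=3.8875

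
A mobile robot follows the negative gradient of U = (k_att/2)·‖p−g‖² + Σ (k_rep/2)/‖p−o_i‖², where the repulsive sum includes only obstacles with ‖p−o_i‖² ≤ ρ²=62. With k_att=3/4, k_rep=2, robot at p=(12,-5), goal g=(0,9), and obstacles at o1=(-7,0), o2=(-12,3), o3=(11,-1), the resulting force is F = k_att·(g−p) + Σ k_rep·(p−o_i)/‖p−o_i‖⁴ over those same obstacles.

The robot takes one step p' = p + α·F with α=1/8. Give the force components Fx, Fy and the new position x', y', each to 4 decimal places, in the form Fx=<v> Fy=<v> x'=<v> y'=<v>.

Fx=-8.9931 Fy=10.4723 x'=10.8759 y'=-3.6910

F_att = 3/4·(g−p) = 3/4·(-12,14) = (-9.0000,10.5000)
o1: d²=386 > ρ²=62 → inactive
o2: d²=640 > ρ²=62 → inactive
o3: d²=17 ≤ ρ²=62; F_rep = 2·(1,-4)/17² = (0.0069,-0.0277)
F = F_att + ΣF_rep = (-8.9931,10.4723)
p' = p + 1/8·F = (10.8759,-3.6910)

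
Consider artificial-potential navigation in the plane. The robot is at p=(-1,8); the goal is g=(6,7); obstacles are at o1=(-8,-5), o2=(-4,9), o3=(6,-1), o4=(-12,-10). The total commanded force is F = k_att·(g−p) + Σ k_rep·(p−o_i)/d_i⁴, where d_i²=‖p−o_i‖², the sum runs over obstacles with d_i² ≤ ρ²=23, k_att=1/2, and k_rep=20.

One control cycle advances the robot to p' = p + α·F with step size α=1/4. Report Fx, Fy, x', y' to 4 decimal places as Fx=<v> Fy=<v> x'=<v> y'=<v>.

F_att = 1/2·(g−p) = 1/2·(7,-1) = (3.5000,-0.5000)
o1: d²=218 > ρ²=23 → inactive
o2: d²=10 ≤ ρ²=23; F_rep = 20·(3,-1)/10² = (0.6000,-0.2000)
o3: d²=130 > ρ²=23 → inactive
o4: d²=445 > ρ²=23 → inactive
F = F_att + ΣF_rep = (4.1000,-0.7000)
p' = p + 1/4·F = (0.0250,7.8250)

Fx=4.1000 Fy=-0.7000 x'=0.0250 y'=7.8250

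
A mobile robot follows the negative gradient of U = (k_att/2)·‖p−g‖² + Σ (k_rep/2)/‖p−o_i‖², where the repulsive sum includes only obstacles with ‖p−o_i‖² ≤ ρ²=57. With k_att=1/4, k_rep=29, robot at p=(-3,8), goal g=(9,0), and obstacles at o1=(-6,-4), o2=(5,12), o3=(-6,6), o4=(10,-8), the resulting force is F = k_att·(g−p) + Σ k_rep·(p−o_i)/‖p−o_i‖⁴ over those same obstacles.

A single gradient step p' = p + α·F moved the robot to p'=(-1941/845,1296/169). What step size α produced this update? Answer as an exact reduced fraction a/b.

F_att = 1/4·(g−p) = 1/4·(12,-8) = (3.0000,-2.0000)
o1: d²=153 > ρ²=57 → inactive
o2: d²=80 > ρ²=57 → inactive
o3: d²=13 ≤ ρ²=57; F_rep = 29·(3,2)/13² = (0.5148,0.3432)
o4: d²=425 > ρ²=57 → inactive
F = F_att + ΣF_rep = (3.5148,-1.6568)
Δp = p'−p = (0.7030,-0.3314); α = Δx/Fx = (594/845) / (594/169) = 1/5
check: Δy/Fy = (-56/169) / (-280/169) = 1/5 ✓

α = 1/5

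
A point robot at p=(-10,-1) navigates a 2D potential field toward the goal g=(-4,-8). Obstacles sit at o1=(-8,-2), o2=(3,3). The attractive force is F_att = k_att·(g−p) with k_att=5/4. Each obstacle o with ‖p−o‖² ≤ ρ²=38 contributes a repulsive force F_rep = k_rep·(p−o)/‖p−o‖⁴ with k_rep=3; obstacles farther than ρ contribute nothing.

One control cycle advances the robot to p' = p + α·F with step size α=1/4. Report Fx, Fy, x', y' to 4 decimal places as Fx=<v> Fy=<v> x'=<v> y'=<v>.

F_att = 5/4·(g−p) = 5/4·(6,-7) = (7.5000,-8.7500)
o1: d²=5 ≤ ρ²=38; F_rep = 3·(-2,1)/5² = (-0.2400,0.1200)
o2: d²=185 > ρ²=38 → inactive
F = F_att + ΣF_rep = (7.2600,-8.6300)
p' = p + 1/4·F = (-8.1850,-3.1575)

Fx=7.2600 Fy=-8.6300 x'=-8.1850 y'=-3.1575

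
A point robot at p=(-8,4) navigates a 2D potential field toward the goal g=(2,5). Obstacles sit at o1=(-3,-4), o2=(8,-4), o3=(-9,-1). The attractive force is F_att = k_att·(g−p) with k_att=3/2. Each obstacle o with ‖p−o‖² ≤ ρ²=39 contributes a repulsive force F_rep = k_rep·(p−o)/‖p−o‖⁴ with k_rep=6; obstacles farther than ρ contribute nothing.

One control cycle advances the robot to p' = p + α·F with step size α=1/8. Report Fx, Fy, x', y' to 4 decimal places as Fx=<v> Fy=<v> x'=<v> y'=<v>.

Fx=15.0089 Fy=1.5444 x'=-6.1239 y'=4.1930

F_att = 3/2·(g−p) = 3/2·(10,1) = (15.0000,1.5000)
o1: d²=89 > ρ²=39 → inactive
o2: d²=320 > ρ²=39 → inactive
o3: d²=26 ≤ ρ²=39; F_rep = 6·(1,5)/26² = (0.0089,0.0444)
F = F_att + ΣF_rep = (15.0089,1.5444)
p' = p + 1/8·F = (-6.1239,4.1930)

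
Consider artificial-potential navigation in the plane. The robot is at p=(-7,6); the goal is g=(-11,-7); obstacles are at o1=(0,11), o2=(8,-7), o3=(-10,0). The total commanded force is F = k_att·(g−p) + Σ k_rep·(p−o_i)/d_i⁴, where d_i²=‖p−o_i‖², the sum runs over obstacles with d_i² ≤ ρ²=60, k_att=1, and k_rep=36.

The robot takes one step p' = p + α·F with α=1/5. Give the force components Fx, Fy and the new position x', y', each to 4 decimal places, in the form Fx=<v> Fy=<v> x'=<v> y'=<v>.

F_att = 1·(g−p) = 1·(-4,-13) = (-4.0000,-13.0000)
o1: d²=74 > ρ²=60 → inactive
o2: d²=394 > ρ²=60 → inactive
o3: d²=45 ≤ ρ²=60; F_rep = 36·(3,6)/45² = (0.0533,0.1067)
F = F_att + ΣF_rep = (-3.9467,-12.8933)
p' = p + 1/5·F = (-7.7893,3.4213)

Fx=-3.9467 Fy=-12.8933 x'=-7.7893 y'=3.4213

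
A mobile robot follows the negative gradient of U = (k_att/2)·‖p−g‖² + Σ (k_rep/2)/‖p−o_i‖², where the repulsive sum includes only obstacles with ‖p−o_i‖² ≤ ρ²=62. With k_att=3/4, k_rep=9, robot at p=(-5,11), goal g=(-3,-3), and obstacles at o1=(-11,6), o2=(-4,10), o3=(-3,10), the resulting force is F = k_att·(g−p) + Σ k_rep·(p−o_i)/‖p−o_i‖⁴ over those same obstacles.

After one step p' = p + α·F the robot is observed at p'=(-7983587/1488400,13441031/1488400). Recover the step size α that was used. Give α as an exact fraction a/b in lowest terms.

α = 1/4

F_att = 3/4·(g−p) = 3/4·(2,-14) = (1.5000,-10.5000)
o1: d²=61 ≤ ρ²=62; F_rep = 9·(6,5)/61² = (0.0145,0.0121)
o2: d²=2 ≤ ρ²=62; F_rep = 9·(-1,1)/2² = (-2.2500,2.2500)
o3: d²=5 ≤ ρ²=62; F_rep = 9·(-2,1)/5² = (-0.7200,0.3600)
F = F_att + ΣF_rep = (-1.4555,-7.8779)
Δp = p'−p = (-0.3639,-1.9695); α = Δx/Fx = (-541587/1488400) / (-541587/372100) = 1/4
check: Δy/Fy = (-2931369/1488400) / (-2931369/372100) = 1/4 ✓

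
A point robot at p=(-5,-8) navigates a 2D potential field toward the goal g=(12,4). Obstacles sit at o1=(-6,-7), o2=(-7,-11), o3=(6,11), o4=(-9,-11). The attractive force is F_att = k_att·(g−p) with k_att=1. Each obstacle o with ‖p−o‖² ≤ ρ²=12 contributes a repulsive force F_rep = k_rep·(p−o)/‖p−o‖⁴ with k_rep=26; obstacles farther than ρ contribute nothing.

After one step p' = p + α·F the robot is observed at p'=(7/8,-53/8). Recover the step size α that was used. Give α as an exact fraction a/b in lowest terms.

α = 1/4

F_att = 1·(g−p) = 1·(17,12) = (17.0000,12.0000)
o1: d²=2 ≤ ρ²=12; F_rep = 26·(1,-1)/2² = (6.5000,-6.5000)
o2: d²=13 > ρ²=12 → inactive
o3: d²=482 > ρ²=12 → inactive
o4: d²=25 > ρ²=12 → inactive
F = F_att + ΣF_rep = (23.5000,5.5000)
Δp = p'−p = (5.8750,1.3750); α = Δx/Fx = (47/8) / (47/2) = 1/4
check: Δy/Fy = (11/8) / (11/2) = 1/4 ✓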